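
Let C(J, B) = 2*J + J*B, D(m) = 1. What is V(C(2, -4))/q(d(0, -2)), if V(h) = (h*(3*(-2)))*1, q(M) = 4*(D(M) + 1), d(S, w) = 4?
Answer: 3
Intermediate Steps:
q(M) = 8 (q(M) = 4*(1 + 1) = 4*2 = 8)
C(J, B) = 2*J + B*J
V(h) = -6*h (V(h) = (h*(-6))*1 = -6*h*1 = -6*h)
V(C(2, -4))/q(d(0, -2)) = -12*(2 - 4)/8 = -12*(-2)*(⅛) = -6*(-4)*(⅛) = 24*(⅛) = 3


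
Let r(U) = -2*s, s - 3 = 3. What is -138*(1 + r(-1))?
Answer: 1518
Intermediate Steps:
s = 6 (s = 3 + 3 = 6)
r(U) = -12 (r(U) = -2*6 = -12)
-138*(1 + r(-1)) = -138*(1 - 12) = -138*(-11) = 1518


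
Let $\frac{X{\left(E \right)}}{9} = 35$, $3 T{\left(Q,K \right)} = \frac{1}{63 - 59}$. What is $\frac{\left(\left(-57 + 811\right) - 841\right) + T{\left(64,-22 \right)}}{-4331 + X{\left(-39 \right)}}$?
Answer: $\frac{1043}{48192} \approx 0.021643$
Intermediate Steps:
$T{\left(Q,K \right)} = \frac{1}{12}$ ($T{\left(Q,K \right)} = \frac{1}{3 \left(63 - 59\right)} = \frac{1}{3 \cdot 4} = \frac{1}{3} \cdot \frac{1}{4} = \frac{1}{12}$)
$X{\left(E \right)} = 315$ ($X{\left(E \right)} = 9 \cdot 35 = 315$)
$\frac{\left(\left(-57 + 811\right) - 841\right) + T{\left(64,-22 \right)}}{-4331 + X{\left(-39 \right)}} = \frac{\left(\left(-57 + 811\right) - 841\right) + \frac{1}{12}}{-4331 + 315} = \frac{\left(754 - 841\right) + \frac{1}{12}}{-4016} = \left(-87 + \frac{1}{12}\right) \left(- \frac{1}{4016}\right) = \left(- \frac{1043}{12}\right) \left(- \frac{1}{4016}\right) = \frac{1043}{48192}$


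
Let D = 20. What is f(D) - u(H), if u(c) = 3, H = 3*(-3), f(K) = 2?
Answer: -1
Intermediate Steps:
H = -9
f(D) - u(H) = 2 - 1*3 = 2 - 3 = -1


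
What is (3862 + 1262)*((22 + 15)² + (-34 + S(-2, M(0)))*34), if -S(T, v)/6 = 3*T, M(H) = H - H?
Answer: 7363188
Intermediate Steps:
M(H) = 0
S(T, v) = -18*T
(3862 + 1262)*((22 + 15)² + (-34 + S(-2, M(0)))*34) = (3862 + 1262)*((22 + 15)² + (-34 - 18*(-2))*34) = 5124*(37² + (-34 + 36)*34) = 5124*(1369 + 2*34) = 5124*(1369 + 68) = 5124*1437 = 7363188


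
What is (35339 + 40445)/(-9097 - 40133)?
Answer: -37892/24615 ≈ -1.5394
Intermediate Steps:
(35339 + 40445)/(-9097 - 40133) = 75784/(-49230) = 75784*(-1/49230) = -37892/24615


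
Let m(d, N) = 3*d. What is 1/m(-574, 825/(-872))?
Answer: -1/1722 ≈ -0.00058072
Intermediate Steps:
1/m(-574, 825/(-872)) = 1/(3*(-574)) = 1/(-1722) = -1/1722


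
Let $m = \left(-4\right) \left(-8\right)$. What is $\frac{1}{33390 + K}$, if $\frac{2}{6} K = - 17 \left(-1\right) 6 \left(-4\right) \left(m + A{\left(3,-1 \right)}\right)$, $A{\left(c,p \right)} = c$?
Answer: $- \frac{1}{9450} \approx -0.00010582$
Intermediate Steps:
$m = 32$
$K = -42840$ ($K = 3 - 17 \left(-1\right) 6 \left(-4\right) \left(32 + 3\right) = 3 - 17 \left(\left(-6\right) \left(-4\right)\right) 35 = 3 \left(-17\right) 24 \cdot 35 = 3 \left(\left(-408\right) 35\right) = 3 \left(-14280\right) = -42840$)
$\frac{1}{33390 + K} = \frac{1}{33390 - 42840} = \frac{1}{-9450} = - \frac{1}{9450}$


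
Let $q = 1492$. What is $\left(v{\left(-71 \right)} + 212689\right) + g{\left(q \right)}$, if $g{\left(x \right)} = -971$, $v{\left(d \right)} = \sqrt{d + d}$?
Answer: $211718 + i \sqrt{142} \approx 2.1172 \cdot 10^{5} + 11.916 i$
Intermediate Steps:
$v{\left(d \right)} = \sqrt{2} \sqrt{d}$ ($v{\left(d \right)} = \sqrt{2 d} = \sqrt{2} \sqrt{d}$)
$\left(v{\left(-71 \right)} + 212689\right) + g{\left(q \right)} = \left(\sqrt{2} \sqrt{-71} + 212689\right) - 971 = \left(\sqrt{2} i \sqrt{71} + 212689\right) - 971 = \left(i \sqrt{142} + 212689\right) - 971 = \left(212689 + i \sqrt{142}\right) - 971 = 211718 + i \sqrt{142}$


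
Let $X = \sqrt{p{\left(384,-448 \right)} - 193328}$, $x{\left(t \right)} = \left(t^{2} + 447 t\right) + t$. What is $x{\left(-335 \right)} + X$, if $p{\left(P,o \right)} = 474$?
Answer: $-37855 + i \sqrt{192854} \approx -37855.0 + 439.15 i$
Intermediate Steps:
$x{\left(t \right)} = t^{2} + 448 t$
$X = i \sqrt{192854}$ ($X = \sqrt{474 - 193328} = \sqrt{-192854} = i \sqrt{192854} \approx 439.15 i$)
$x{\left(-335 \right)} + X = - 335 \left(448 - 335\right) + i \sqrt{192854} = \left(-335\right) 113 + i \sqrt{192854} = -37855 + i \sqrt{192854}$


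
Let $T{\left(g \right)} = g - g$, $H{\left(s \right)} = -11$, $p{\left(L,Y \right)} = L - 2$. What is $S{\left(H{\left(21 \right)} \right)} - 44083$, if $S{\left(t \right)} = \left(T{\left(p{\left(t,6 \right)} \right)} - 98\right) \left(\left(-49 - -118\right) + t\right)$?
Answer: $-49767$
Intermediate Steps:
$p{\left(L,Y \right)} = -2 + L$ ($p{\left(L,Y \right)} = L - 2 = -2 + L$)
$T{\left(g \right)} = 0$
$S{\left(t \right)} = -6762 - 98 t$ ($S{\left(t \right)} = \left(0 - 98\right) \left(\left(-49 - -118\right) + t\right) = - 98 \left(\left(-49 + 118\right) + t\right) = - 98 \left(69 + t\right) = -6762 - 98 t$)
$S{\left(H{\left(21 \right)} \right)} - 44083 = \left(-6762 - -1078\right) - 44083 = \left(-6762 + 1078\right) - 44083 = -5684 - 44083 = -49767$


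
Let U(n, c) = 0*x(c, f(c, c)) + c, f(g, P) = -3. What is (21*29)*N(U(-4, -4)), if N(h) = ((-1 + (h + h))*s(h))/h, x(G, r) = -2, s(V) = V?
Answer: -5481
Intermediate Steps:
U(n, c) = c (U(n, c) = 0*(-2) + c = 0 + c = c)
N(h) = -1 + 2*h (N(h) = ((-1 + (h + h))*h)/h = ((-1 + 2*h)*h)/h = (h*(-1 + 2*h))/h = -1 + 2*h)
(21*29)*N(U(-4, -4)) = (21*29)*(-1 + 2*(-4)) = 609*(-1 - 8) = 609*(-9) = -5481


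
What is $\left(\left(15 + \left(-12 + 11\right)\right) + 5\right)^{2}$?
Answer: $361$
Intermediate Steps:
$\left(\left(15 + \left(-12 + 11\right)\right) + 5\right)^{2} = \left(\left(15 - 1\right) + 5\right)^{2} = \left(14 + 5\right)^{2} = 19^{2} = 361$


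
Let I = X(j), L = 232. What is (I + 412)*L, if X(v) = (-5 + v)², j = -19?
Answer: 229216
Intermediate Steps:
I = 576 (I = (-5 - 19)² = (-24)² = 576)
(I + 412)*L = (576 + 412)*232 = 988*232 = 229216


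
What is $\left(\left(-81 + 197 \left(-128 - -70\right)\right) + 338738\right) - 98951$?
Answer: $228280$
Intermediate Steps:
$\left(\left(-81 + 197 \left(-128 - -70\right)\right) + 338738\right) - 98951 = \left(\left(-81 + 197 \left(-128 + 70\right)\right) + 338738\right) - 98951 = \left(\left(-81 + 197 \left(-58\right)\right) + 338738\right) - 98951 = \left(\left(-81 - 11426\right) + 338738\right) - 98951 = \left(-11507 + 338738\right) - 98951 = 327231 - 98951 = 228280$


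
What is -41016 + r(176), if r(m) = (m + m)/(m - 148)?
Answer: -287024/7 ≈ -41003.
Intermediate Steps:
r(m) = 2*m/(-148 + m) (r(m) = (2*m)/(-148 + m) = 2*m/(-148 + m))
-41016 + r(176) = -41016 + 2*176/(-148 + 176) = -41016 + 2*176/28 = -41016 + 2*176*(1/28) = -41016 + 88/7 = -287024/7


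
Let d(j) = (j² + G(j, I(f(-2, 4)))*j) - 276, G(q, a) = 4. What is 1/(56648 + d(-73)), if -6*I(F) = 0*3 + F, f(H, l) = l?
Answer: 1/61409 ≈ 1.6284e-5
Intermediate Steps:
I(F) = -F/6 (I(F) = -(0*3 + F)/6 = -(0 + F)/6 = -F/6)
d(j) = -276 + j² + 4*j (d(j) = (j² + 4*j) - 276 = -276 + j² + 4*j)
1/(56648 + d(-73)) = 1/(56648 + (-276 + (-73)² + 4*(-73))) = 1/(56648 + (-276 + 5329 - 292)) = 1/(56648 + 4761) = 1/61409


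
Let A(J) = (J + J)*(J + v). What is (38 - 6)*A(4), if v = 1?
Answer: 1280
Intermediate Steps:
A(J) = 2*J*(1 + J) (A(J) = (J + J)*(J + 1) = (2*J)*(1 + J) = 2*J*(1 + J))
(38 - 6)*A(4) = (38 - 6)*(2*4*(1 + 4)) = 32*(2*4*5) = 32*40 = 1280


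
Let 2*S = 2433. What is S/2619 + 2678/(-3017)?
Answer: -2229001/5267682 ≈ -0.42315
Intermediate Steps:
S = 2433/2 (S = (½)*2433 = 2433/2 ≈ 1216.5)
S/2619 + 2678/(-3017) = (2433/2)/2619 + 2678/(-3017) = (2433/2)*(1/2619) + 2678*(-1/3017) = 811/1746 - 2678/3017 = -2229001/5267682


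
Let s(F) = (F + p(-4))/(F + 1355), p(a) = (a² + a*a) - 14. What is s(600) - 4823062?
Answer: -9429085592/1955 ≈ -4.8231e+6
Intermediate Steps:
p(a) = -14 + 2*a² (p(a) = (a² + a²) - 14 = 2*a² - 14 = -14 + 2*a²)
s(F) = (18 + F)/(1355 + F) (s(F) = (F + (-14 + 2*(-4)²))/(F + 1355) = (F + (-14 + 2*16))/(1355 + F) = (F + (-14 + 32))/(1355 + F) = (F + 18)/(1355 + F) = (18 + F)/(1355 + F))
s(600) - 4823062 = (18 + 600)/(1355 + 600) - 4823062 = 618/1955 - 4823062 = -9429085592/1955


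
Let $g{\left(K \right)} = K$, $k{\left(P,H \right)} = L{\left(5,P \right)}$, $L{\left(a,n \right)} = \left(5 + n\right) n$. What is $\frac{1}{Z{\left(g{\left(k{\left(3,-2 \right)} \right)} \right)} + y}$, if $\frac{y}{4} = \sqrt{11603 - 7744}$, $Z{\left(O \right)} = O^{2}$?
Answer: $\frac{36}{16877} - \frac{\sqrt{3859}}{67508} \approx 0.0012129$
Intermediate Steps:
$L{\left(a,n \right)} = n \left(5 + n\right)$
$k{\left(P,H \right)} = P \left(5 + P\right)$
$y = 4 \sqrt{3859}$ ($y = 4 \sqrt{11603 - 7744} = 4 \sqrt{3859} \approx 248.48$)
$\frac{1}{Z{\left(g{\left(k{\left(3,-2 \right)} \right)} \right)} + y} = \frac{1}{\left(3 \left(5 + 3\right)\right)^{2} + 4 \sqrt{3859}} = \frac{1}{\left(3 \cdot 8\right)^{2} + 4 \sqrt{3859}} = \frac{1}{24^{2} + 4 \sqrt{3859}} = \frac{1}{576 + 4 \sqrt{3859}}$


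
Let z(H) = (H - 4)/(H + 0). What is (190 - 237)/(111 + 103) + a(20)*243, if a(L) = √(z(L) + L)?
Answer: -47/214 + 486*√130/5 ≈ 1108.0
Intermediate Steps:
z(H) = (-4 + H)/H
a(L) = √(L + (-4 + L)/L) (a(L) = √((-4 + L)/L + L) = √(L + (-4 + L)/L))
(190 - 237)/(111 + 103) + a(20)*243 = (190 - 237)/(111 + 103) + √(1 + 20 - 4/20)*243 = -47/214 + √(1 + 20 - 4*1/20)*243 = -47*1/214 + √(1 + 20 - ⅕)*243 = -47/214 + √(104/5)*243 = -47/214 + (2*√130/5)*243 = -47/214 + 486*√130/5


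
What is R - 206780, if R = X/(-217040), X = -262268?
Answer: -11219817233/54260 ≈ -2.0678e+5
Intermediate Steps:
R = 65567/54260 (R = -262268/(-217040) = -262268*(-1/217040) = 65567/54260 ≈ 1.2084)
R - 206780 = 65567/54260 - 206780 = -11219817233/54260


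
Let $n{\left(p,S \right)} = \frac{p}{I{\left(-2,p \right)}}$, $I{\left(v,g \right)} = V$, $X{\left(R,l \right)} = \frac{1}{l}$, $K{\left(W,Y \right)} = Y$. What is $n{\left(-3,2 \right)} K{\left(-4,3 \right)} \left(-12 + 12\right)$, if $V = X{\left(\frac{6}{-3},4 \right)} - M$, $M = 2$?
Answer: $0$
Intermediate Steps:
$V = - \frac{7}{4}$ ($V = \frac{1}{4} - 2 = - \frac{7}{4} \approx -1.75$)
$I{\left(v,g \right)} = - \frac{7}{4}$
$n{\left(p,S \right)} = - \frac{4 p}{7}$ ($n{\left(p,S \right)} = \frac{p}{- \frac{7}{4}} = p \left(- \frac{4}{7}\right) = - \frac{4 p}{7}$)
$n{\left(-3,2 \right)} K{\left(-4,3 \right)} \left(-12 + 12\right) = \left(- \frac{4}{7}\right) \left(-3\right) 3 \left(-12 + 12\right) = \frac{12}{7} \cdot 3 \cdot 0 = \frac{36}{7} \cdot 0 = 0$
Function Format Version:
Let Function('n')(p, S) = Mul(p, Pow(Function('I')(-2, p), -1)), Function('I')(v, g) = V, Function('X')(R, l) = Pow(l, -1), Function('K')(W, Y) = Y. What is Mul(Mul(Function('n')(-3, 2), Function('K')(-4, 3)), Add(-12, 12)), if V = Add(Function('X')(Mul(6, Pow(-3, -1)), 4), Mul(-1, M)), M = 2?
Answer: 0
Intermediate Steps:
V = Rational(-7, 4) (V = Add(Pow(4, -1), Mul(-1, 2)) = Add(Rational(1, 4), -2) = Rational(-7, 4) ≈ -1.7500)
Function('I')(v, g) = Rational(-7, 4)
Function('n')(p, S) = Mul(Rational(-4, 7), p) (Function('n')(p, S) = Mul(p, Pow(Rational(-7, 4), -1)) = Mul(p, Rational(-4, 7)) = Mul(Rational(-4, 7), p))
Mul(Mul(Function('n')(-3, 2), Function('K')(-4, 3)), Add(-12, 12)) = Mul(Mul(Mul(Rational(-4, 7), -3), 3), Add(-12, 12)) = Mul(Mul(Rational(12, 7), 3), 0) = Mul(Rational(36, 7), 0) = 0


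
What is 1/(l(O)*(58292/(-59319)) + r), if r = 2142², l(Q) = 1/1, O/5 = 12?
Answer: 4563/20935787848 ≈ 2.1795e-7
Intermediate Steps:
O = 60 (O = 5*12 = 60)
l(Q) = 1
r = 4588164
1/(l(O)*(58292/(-59319)) + r) = 1/(1*(58292/(-59319)) + 4588164) = 1/(1*(58292*(-1/59319)) + 4588164) = 1/(1*(-4484/4563) + 4588164) = 1/(-4484/4563 + 4588164) = 1/(20935787848/4563) = 4563/20935787848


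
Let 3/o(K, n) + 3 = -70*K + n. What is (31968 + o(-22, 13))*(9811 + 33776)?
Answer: 2159753415561/1550 ≈ 1.3934e+9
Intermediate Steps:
o(K, n) = 3/(-3 + n - 70*K) (o(K, n) = 3/(-3 + (-70*K + n)) = 3/(-3 + (n - 70*K)) = 3/(-3 + n - 70*K))
(31968 + o(-22, 13))*(9811 + 33776) = (31968 + 3/(-3 + 13 - 70*(-22)))*(9811 + 33776) = (31968 + 3/(-3 + 13 + 1540))*43587 = (31968 + 3/1550)*43587 = (49550403/1550)*43587 = 2159753415561/1550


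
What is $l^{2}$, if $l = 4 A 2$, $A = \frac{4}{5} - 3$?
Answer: $\frac{7744}{25} \approx 309.76$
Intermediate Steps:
$A = - \frac{11}{5}$ ($A = 4 \cdot \frac{1}{5} - 3 = \frac{4}{5} - 3 = - \frac{11}{5} \approx -2.2$)
$l = - \frac{88}{5}$ ($l = 4 \left(- \frac{11}{5}\right) 2 = \left(- \frac{44}{5}\right) 2 = - \frac{88}{5} \approx -17.6$)
$l^{2} = \left(- \frac{88}{5}\right)^{2} = \frac{7744}{25}$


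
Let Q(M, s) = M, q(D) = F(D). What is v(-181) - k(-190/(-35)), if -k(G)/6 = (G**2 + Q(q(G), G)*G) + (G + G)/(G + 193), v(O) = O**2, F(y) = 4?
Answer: 750223479/22687 ≈ 33068.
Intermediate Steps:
q(D) = 4
k(G) = -24*G - 6*G**2 - 12*G/(193 + G) (k(G) = -6*((G**2 + 4*G) + (G + G)/(G + 193)) = -6*((G**2 + 4*G) + (2*G)/(193 + G)) = -6*((G**2 + 4*G) + 2*G/(193 + G)) = -6*(G**2 + 4*G + 2*G/(193 + G)) = -24*G - 6*G**2 - 12*G/(193 + G))
v(-181) - k(-190/(-35)) = (-181)**2 - (-6)*(-190/(-35))*(774 + (-190/(-35))**2 + 197*(-190/(-35)))/(193 - 190/(-35)) = 32761 - (-6)*(-190*(-1/35))*(774 + (-190*(-1/35))**2 + 197*(-190*(-1/35)))/(193 - 190*(-1/35)) = 32761 - (-6)*38*(774 + (38/7)**2 + 197*(38/7))/(7*(193 + 38/7)) = 32761 - (-6)*38*(774 + 1444/49 + 7486/7)/(7*1389/7) = 32761 - (-6)*38*7*91772/(7*1389*49) = 32761 - 1*(-6974672/22687) = 32761 + 6974672/22687 = 750223479/22687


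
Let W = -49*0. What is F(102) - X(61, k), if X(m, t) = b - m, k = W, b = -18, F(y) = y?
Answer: 181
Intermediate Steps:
W = 0
k = 0
X(m, t) = -18 - m
F(102) - X(61, k) = 102 - (-18 - 1*61) = 102 - (-18 - 61) = 102 - 1*(-79) = 102 + 79 = 181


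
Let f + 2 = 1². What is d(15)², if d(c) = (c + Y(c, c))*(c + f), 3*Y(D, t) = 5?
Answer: 490000/9 ≈ 54444.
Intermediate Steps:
Y(D, t) = 5/3 (Y(D, t) = (⅓)*5 = 5/3)
f = -1 (f = -2 + 1² = -2 + 1 = -1)
d(c) = (-1 + c)*(5/3 + c) (d(c) = (c + 5/3)*(c - 1) = (5/3 + c)*(-1 + c) = (-1 + c)*(5/3 + c))
d(15)² = (-5/3 + 15² + (⅔)*15)² = (-5/3 + 225 + 10)² = (700/3)² = 490000/9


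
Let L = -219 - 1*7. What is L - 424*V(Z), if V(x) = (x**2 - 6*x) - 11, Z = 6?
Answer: 4438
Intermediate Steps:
V(x) = -11 + x**2 - 6*x
L = -226 (L = -219 - 7 = -226)
L - 424*V(Z) = -226 - 424*(-11 + 6**2 - 6*6) = -226 - 424*(-11 + 36 - 36) = -226 - 424*(-11) = -226 + 4664 = 4438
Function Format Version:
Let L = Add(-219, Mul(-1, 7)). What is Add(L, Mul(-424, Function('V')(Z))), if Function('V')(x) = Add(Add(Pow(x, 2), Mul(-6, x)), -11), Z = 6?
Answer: 4438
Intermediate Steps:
Function('V')(x) = Add(-11, Pow(x, 2), Mul(-6, x))
L = -226 (L = Add(-219, -7) = -226)
Add(L, Mul(-424, Function('V')(Z))) = Add(-226, Mul(-424, Add(-11, Pow(6, 2), Mul(-6, 6)))) = Add(-226, Mul(-424, Add(-11, 36, -36))) = Add(-226, Mul(-424, -11)) = Add(-226, 4664) = 4438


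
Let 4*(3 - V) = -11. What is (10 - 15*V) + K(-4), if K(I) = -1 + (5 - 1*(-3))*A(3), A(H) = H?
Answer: -213/4 ≈ -53.250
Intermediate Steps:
V = 23/4 (V = 3 - ¼*(-11) = 3 + 11/4 = 23/4 ≈ 5.7500)
K(I) = 23 (K(I) = -1 + (5 - 1*(-3))*3 = -1 + (5 + 3)*3 = -1 + 8*3 = -1 + 24 = 23)
(10 - 15*V) + K(-4) = (10 - 15*23/4) + 23 = (10 - 345/4) + 23 = -305/4 + 23 = -213/4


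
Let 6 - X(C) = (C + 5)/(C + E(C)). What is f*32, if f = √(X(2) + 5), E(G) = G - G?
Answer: 16*√30 ≈ 87.636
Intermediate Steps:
E(G) = 0
X(C) = 6 - (5 + C)/C (X(C) = 6 - (C + 5)/(C + 0) = 6 - (5 + C)/C)
f = √30/2 (f = √((5 - 5/2) + 5) = √(5/2 + 5) = √(15/2) = √30/2 ≈ 2.7386)
f*32 = (√30/2)*32 = 16*√30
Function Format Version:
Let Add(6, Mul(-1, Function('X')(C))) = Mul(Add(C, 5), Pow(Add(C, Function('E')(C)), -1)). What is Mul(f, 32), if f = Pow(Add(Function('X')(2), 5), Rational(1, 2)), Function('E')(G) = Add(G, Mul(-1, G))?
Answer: Mul(16, Pow(30, Rational(1, 2))) ≈ 87.636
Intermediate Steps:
Function('E')(G) = 0
Function('X')(C) = Add(6, Mul(-1, Pow(C, -1), Add(5, C))) (Function('X')(C) = Add(6, Mul(-1, Mul(Add(C, 5), Pow(Add(C, 0), -1)))) = Add(6, Mul(-1, Mul(Add(5, C), Pow(C, -1)))) = Add(6, Mul(-1, Mul(Pow(C, -1), Add(5, C)))) = Add(6, Mul(-1, Pow(C, -1), Add(5, C))))
f = Mul(Rational(1, 2), Pow(30, Rational(1, 2))) (f = Pow(Add(Add(5, Mul(-5, Pow(2, -1))), 5), Rational(1, 2)) = Pow(Add(Add(5, Mul(-5, Rational(1, 2))), 5), Rational(1, 2)) = Pow(Add(Add(5, Rational(-5, 2)), 5), Rational(1, 2)) = Pow(Add(Rational(5, 2), 5), Rational(1, 2)) = Pow(Rational(15, 2), Rational(1, 2)) = Mul(Rational(1, 2), Pow(30, Rational(1, 2))) ≈ 2.7386)
Mul(f, 32) = Mul(Mul(Rational(1, 2), Pow(30, Rational(1, 2))), 32) = Mul(16, Pow(30, Rational(1, 2)))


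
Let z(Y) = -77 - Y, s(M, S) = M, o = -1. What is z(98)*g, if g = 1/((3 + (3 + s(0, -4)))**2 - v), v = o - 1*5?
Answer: -25/6 ≈ -4.1667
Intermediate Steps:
v = -6 (v = -1 - 1*5 = -1 - 5 = -6)
g = 1/42 (g = 1/((3 + (3 + 0))**2 - 1*(-6)) = 1/((3 + 3)**2 + 6) = 1/(6**2 + 6) = 1/(36 + 6) = 1/42 ≈ 0.023810)
z(98)*g = (-77 - 1*98)*(1/42) = (-77 - 98)*(1/42) = -175*1/42 = -25/6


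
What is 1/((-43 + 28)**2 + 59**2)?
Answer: 1/3706 ≈ 0.00026983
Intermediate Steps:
1/((-43 + 28)**2 + 59**2) = 1/((-15)**2 + 3481) = 1/(225 + 3481) = 1/3706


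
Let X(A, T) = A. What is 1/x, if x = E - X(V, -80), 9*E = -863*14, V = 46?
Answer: -9/12496 ≈ -0.00072023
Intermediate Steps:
E = -12082/9 (E = (-863*14)/9 = (⅑)*(-12082) = -12082/9 ≈ -1342.4)
x = -12496/9 (x = -12082/9 - 1*46 = -12082/9 - 46 = -12496/9 ≈ -1388.4)
1/x = 1/(-12496/9) = -9/12496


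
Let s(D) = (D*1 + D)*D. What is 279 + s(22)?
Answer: 1247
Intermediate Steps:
s(D) = 2*D² (s(D) = (D + D)*D = (2*D)*D = 2*D²)
279 + s(22) = 279 + 2*22² = 279 + 2*484 = 279 + 968 = 1247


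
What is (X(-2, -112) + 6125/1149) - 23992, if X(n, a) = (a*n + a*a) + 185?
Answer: -12677686/1149 ≈ -11034.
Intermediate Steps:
X(n, a) = 185 + a² + a*n (X(n, a) = (a*n + a²) + 185 = (a² + a*n) + 185 = 185 + a² + a*n)
(X(-2, -112) + 6125/1149) - 23992 = ((185 + (-112)² - 112*(-2)) + 6125/1149) - 23992 = ((185 + 12544 + 224) + 6125*(1/1149)) - 23992 = (12953 + 6125/1149) - 23992 = 14889122/1149 - 23992 = -12677686/1149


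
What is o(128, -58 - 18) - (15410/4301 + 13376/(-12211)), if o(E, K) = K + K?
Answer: -352765522/2283457 ≈ -154.49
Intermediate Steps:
o(E, K) = 2*K
o(128, -58 - 18) - (15410/4301 + 13376/(-12211)) = 2*(-58 - 18) - (15410/4301 + 13376/(-12211)) = 2*(-76) - (15410*(1/4301) + 13376*(-1/12211)) = -152 - (670/187 - 13376/12211) = -152 - 1*5680058/2283457 = -152 - 5680058/2283457 = -352765522/2283457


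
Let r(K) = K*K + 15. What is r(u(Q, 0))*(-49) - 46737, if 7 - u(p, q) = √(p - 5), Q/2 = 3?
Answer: -49236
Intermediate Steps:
Q = 6 (Q = 2*3 = 6)
u(p, q) = 7 - √(-5 + p) (u(p, q) = 7 - √(p - 5) = 7 - √(-5 + p))
r(K) = 15 + K² (r(K) = K² + 15 = 15 + K²)
r(u(Q, 0))*(-49) - 46737 = (15 + (7 - √(-5 + 6))²)*(-49) - 46737 = (15 + (7 - √1)²)*(-49) - 46737 = (15 + (7 - 1*1)²)*(-49) - 46737 = (15 + (7 - 1)²)*(-49) - 46737 = (15 + 6²)*(-49) - 46737 = (15 + 36)*(-49) - 46737 = 51*(-49) - 46737 = -2499 - 46737 = -49236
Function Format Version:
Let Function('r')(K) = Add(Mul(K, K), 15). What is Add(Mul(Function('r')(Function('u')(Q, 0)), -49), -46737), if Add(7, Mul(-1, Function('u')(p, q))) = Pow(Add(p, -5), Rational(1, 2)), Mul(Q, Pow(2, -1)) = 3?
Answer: -49236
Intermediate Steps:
Q = 6 (Q = Mul(2, 3) = 6)
Function('u')(p, q) = Add(7, Mul(-1, Pow(Add(-5, p), Rational(1, 2)))) (Function('u')(p, q) = Add(7, Mul(-1, Pow(Add(p, -5), Rational(1, 2)))) = Add(7, Mul(-1, Pow(Add(-5, p), Rational(1, 2)))))
Function('r')(K) = Add(15, Pow(K, 2)) (Function('r')(K) = Add(Pow(K, 2), 15) = Add(15, Pow(K, 2)))
Add(Mul(Function('r')(Function('u')(Q, 0)), -49), -46737) = Add(Mul(Add(15, Pow(Add(7, Mul(-1, Pow(Add(-5, 6), Rational(1, 2)))), 2)), -49), -46737) = Add(Mul(Add(15, Pow(Add(7, Mul(-1, Pow(1, Rational(1, 2)))), 2)), -49), -46737) = Add(Mul(Add(15, Pow(Add(7, Mul(-1, 1)), 2)), -49), -46737) = Add(Mul(Add(15, Pow(Add(7, -1), 2)), -49), -46737) = Add(Mul(Add(15, Pow(6, 2)), -49), -46737) = Add(Mul(Add(15, 36), -49), -46737) = Add(Mul(51, -49), -46737) = Add(-2499, -46737) = -49236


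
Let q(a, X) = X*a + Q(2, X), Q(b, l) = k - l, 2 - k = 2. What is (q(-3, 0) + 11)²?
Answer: 121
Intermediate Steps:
k = 0 (k = 2 - 1*2 = 2 - 2 = 0)
Q(b, l) = -l (Q(b, l) = 0 - l = -l)
q(a, X) = -X + X*a (q(a, X) = X*a - X = -X + X*a)
(q(-3, 0) + 11)² = (0*(-1 - 3) + 11)² = (0*(-4) + 11)² = (0 + 11)² = 11² = 121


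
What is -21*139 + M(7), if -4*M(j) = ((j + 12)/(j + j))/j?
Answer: -1144267/392 ≈ -2919.0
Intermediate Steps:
M(j) = -(12 + j)/(8*j**2) (M(j) = -(j + 12)/(j + j)/(4*j) = -(12 + j)/((2*j))/(4*j) = -(12 + j)*(1/(2*j))/(4*j) = -(12 + j)/(2*j)/(4*j) = -(12 + j)/(8*j**2))
-21*139 + M(7) = -21*139 + (1/8)*(-12 - 1*7)/7**2 = -2919 + (1/8)*(1/49)*(-12 - 7) = -2919 + (1/8)*(1/49)*(-19) = -2919 - 19/392 = -1144267/392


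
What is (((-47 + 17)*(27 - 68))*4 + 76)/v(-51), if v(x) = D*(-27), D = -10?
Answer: 2498/135 ≈ 18.504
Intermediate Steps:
v(x) = 270 (v(x) = -10*(-27) = 270)
(((-47 + 17)*(27 - 68))*4 + 76)/v(-51) = (((-47 + 17)*(27 - 68))*4 + 76)/270 = (-30*(-41)*4 + 76)*(1/270) = (1230*4 + 76)*(1/270) = (4920 + 76)*(1/270) = 4996*(1/270) = 2498/135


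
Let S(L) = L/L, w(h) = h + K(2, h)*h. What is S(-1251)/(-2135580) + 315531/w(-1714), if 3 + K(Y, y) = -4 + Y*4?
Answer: -84230212051/915096030 ≈ -92.045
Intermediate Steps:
K(Y, y) = -7 + 4*Y (K(Y, y) = -3 + (-4 + Y*4) = -3 + (-4 + 4*Y) = -7 + 4*Y)
w(h) = 2*h (w(h) = h + (-7 + 4*2)*h = h + (-7 + 8)*h = h + 1*h = h + h = 2*h)
S(L) = 1
S(-1251)/(-2135580) + 315531/w(-1714) = 1/(-2135580) + 315531/((2*(-1714))) = 1*(-1/2135580) + 315531/(-3428) = -1/2135580 + 315531*(-1/3428) = -1/2135580 - 315531/3428 = -84230212051/915096030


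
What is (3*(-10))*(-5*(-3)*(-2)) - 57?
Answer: 843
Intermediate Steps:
(3*(-10))*(-5*(-3)*(-2)) - 57 = -450*(-2) - 57 = -30*(-30) - 57 = 900 - 57 = 843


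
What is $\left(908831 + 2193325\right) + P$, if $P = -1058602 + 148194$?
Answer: $2191748$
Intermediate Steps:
$P = -910408$
$\left(908831 + 2193325\right) + P = \left(908831 + 2193325\right) - 910408 = 3102156 - 910408 = 2191748$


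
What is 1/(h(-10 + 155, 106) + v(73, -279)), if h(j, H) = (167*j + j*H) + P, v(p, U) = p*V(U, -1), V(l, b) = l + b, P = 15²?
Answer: 1/19370 ≈ 5.1626e-5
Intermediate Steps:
P = 225
V(l, b) = b + l
v(p, U) = p*(-1 + U)
h(j, H) = 225 + 167*j + H*j (h(j, H) = (167*j + j*H) + 225 = (167*j + H*j) + 225 = 225 + 167*j + H*j)
1/(h(-10 + 155, 106) + v(73, -279)) = 1/((225 + 167*(-10 + 155) + 106*(-10 + 155)) + 73*(-1 - 279)) = 1/((225 + 167*145 + 106*145) + 73*(-280)) = 1/((225 + 24215 + 15370) - 20440) = 1/(39810 - 20440) = 1/19370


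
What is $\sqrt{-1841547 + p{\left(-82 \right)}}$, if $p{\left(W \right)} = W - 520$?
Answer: $i \sqrt{1842149} \approx 1357.3 i$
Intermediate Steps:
$p{\left(W \right)} = -520 + W$
$\sqrt{-1841547 + p{\left(-82 \right)}} = \sqrt{-1841547 - 602} = \sqrt{-1842149} = i \sqrt{1842149}$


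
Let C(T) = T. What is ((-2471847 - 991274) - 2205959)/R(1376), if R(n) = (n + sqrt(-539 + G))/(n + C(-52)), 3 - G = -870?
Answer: -5164033000960/946521 + 3752930960*sqrt(334)/946521 ≈ -5.3833e+6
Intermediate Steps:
G = 873 (G = 3 - 1*(-870) = 3 + 870 = 873)
R(n) = (n + sqrt(334))/(-52 + n) (R(n) = (n + sqrt(-539 + 873))/(n - 52) = (n + sqrt(334))/(-52 + n))
((-2471847 - 991274) - 2205959)/R(1376) = ((-2471847 - 991274) - 2205959)/(((1376 + sqrt(334))/(-52 + 1376))) = (-3463121 - 2205959)/(((1376 + sqrt(334))/1324)) = -5669080*1324/(1376 + sqrt(334)) = -5669080/(344/331 + sqrt(334)/1324)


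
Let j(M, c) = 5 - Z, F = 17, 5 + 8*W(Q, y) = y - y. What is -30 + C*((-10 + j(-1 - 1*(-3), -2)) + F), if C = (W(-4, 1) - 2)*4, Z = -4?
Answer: -198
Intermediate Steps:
W(Q, y) = -5/8 (W(Q, y) = -5/8 + (y - y)/8 = -5/8 + (1/8)*0 = -5/8 + 0 = -5/8)
j(M, c) = 9 (j(M, c) = 5 - 1*(-4) = 5 + 4 = 9)
C = -21/2 (C = (-5/8 - 2)*4 = -21/8*4 = -21/2 ≈ -10.500)
-30 + C*((-10 + j(-1 - 1*(-3), -2)) + F) = -30 - 21*((-10 + 9) + 17)/2 = -30 - 21*(-1 + 17)/2 = -30 - 21/2*16 = -30 - 168 = -198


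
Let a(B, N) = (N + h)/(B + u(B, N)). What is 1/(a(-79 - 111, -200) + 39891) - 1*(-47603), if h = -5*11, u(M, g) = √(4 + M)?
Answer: 916286071422545183/19248494232297 - 85*I*√186/19248494232297 ≈ 47603.0 - 6.0225e-11*I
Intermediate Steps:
h = -55
a(B, N) = (-55 + N)/(B + √(4 + B)) (a(B, N) = (N - 55)/(B + √(4 + B)) = (-55 + N)/(B + √(4 + B)))
1/(a(-79 - 111, -200) + 39891) - 1*(-47603) = 1/((-55 - 200)/((-79 - 111) + √(4 + (-79 - 111))) + 39891) - 1*(-47603) = 1/(-255/(-190 + √(4 - 190)) + 39891) + 47603 = 1/(-255/(-190 + √(-186)) + 39891) + 47603 = 1/(-255/(-190 + I*√186) + 39891) + 47603 = 1/(39891 - 255/(-190 + I*√186)) + 47603 = 47603 + 1/(39891 - 255/(-190 + I*√186))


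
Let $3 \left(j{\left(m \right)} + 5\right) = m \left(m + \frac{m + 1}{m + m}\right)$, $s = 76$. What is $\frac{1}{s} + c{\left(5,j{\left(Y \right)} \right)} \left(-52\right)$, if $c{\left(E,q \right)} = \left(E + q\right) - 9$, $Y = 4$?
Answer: $\frac{33595}{228} \approx 147.35$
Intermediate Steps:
$j{\left(m \right)} = -5 + \frac{m \left(m + \frac{1 + m}{2 m}\right)}{3}$ ($j{\left(m \right)} = -5 + \frac{m \left(m + \frac{m + 1}{m + m}\right)}{3} = -5 + \frac{m \left(m + \frac{1 + m}{2 m}\right)}{3}$)
$c{\left(E,q \right)} = -9 + E + q$
$\frac{1}{s} + c{\left(5,j{\left(Y \right)} \right)} \left(-52\right) = \frac{1}{76} + \left(-9 + 5 + \left(- \frac{29}{6} + \frac{4^{2}}{3} + \frac{1}{6} \cdot 4\right)\right) \left(-52\right) = \frac{1}{76} + \left(-9 + 5 + \left(- \frac{29}{6} + \frac{1}{3} \cdot 16 + \frac{2}{3}\right)\right) \left(-52\right) = \frac{1}{76} + \left(-9 + 5 + \left(- \frac{29}{6} + \frac{16}{3} + \frac{2}{3}\right)\right) \left(-52\right) = \frac{1}{76} + \left(-9 + 5 + \frac{7}{6}\right) \left(-52\right) = \frac{1}{76} - - \frac{442}{3} = \frac{1}{76} + \frac{442}{3} = \frac{33595}{228}$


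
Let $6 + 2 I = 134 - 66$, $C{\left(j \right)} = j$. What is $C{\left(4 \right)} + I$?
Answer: $35$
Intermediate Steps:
$I = 31$ ($I = -3 + \frac{134 - 66}{2} = -3 + \frac{1}{2} \cdot 68 = -3 + 34 = 31$)
$C{\left(4 \right)} + I = 4 + 31 = 35$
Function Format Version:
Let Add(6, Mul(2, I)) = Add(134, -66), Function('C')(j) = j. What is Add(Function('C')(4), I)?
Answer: 35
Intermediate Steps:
I = 31 (I = Add(-3, Mul(Rational(1, 2), Add(134, -66))) = Add(-3, Mul(Rational(1, 2), 68)) = Add(-3, 34) = 31)
Add(Function('C')(4), I) = Add(4, 31) = 35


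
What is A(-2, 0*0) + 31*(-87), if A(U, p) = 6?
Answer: -2691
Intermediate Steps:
A(-2, 0*0) + 31*(-87) = 6 + 31*(-87) = 6 - 2697 = -2691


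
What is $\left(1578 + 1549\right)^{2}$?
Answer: $9778129$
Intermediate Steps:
$\left(1578 + 1549\right)^{2} = 3127^{2} = 9778129$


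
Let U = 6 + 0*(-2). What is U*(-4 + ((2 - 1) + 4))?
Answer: 6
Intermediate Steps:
U = 6 (U = 6 + 0 = 6)
U*(-4 + ((2 - 1) + 4)) = 6*(-4 + ((2 - 1) + 4)) = 6*(-4 + (1 + 4)) = 6*(-4 + 5) = 6*1 = 6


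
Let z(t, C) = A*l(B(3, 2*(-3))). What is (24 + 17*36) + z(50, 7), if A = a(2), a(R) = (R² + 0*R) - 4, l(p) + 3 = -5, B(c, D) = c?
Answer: 636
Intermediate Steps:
l(p) = -8 (l(p) = -3 - 5 = -8)
a(R) = -4 + R² (a(R) = (R² + 0) - 4 = R² - 4 = -4 + R²)
A = 0 (A = -4 + 2² = -4 + 4 = 0)
z(t, C) = 0 (z(t, C) = 0*(-8) = 0)
(24 + 17*36) + z(50, 7) = (24 + 17*36) + 0 = (24 + 612) + 0 = 636 + 0 = 636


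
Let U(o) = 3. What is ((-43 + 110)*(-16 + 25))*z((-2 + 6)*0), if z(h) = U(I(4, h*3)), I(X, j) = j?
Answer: 1809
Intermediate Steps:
z(h) = 3
((-43 + 110)*(-16 + 25))*z((-2 + 6)*0) = ((-43 + 110)*(-16 + 25))*3 = (67*9)*3 = 603*3 = 1809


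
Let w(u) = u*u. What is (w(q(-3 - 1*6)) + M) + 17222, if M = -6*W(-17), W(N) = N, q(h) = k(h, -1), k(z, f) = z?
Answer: 17405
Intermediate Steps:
q(h) = h
M = 102 (M = -6*(-17) = 102)
w(u) = u**2
(w(q(-3 - 1*6)) + M) + 17222 = ((-3 - 1*6)**2 + 102) + 17222 = ((-3 - 6)**2 + 102) + 17222 = ((-9)**2 + 102) + 17222 = (81 + 102) + 17222 = 183 + 17222 = 17405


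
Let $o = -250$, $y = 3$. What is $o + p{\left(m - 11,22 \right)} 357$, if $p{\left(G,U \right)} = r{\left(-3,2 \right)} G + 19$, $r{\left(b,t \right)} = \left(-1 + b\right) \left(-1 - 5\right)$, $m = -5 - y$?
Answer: $-156259$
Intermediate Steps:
$m = -8$ ($m = -5 - 3 = -8$)
$r{\left(b,t \right)} = 6 - 6 b$ ($r{\left(b,t \right)} = \left(-1 + b\right) \left(-6\right) = 6 - 6 b$)
$p{\left(G,U \right)} = 19 + 24 G$ ($p{\left(G,U \right)} = \left(6 - -18\right) G + 19 = \left(6 + 18\right) G + 19 = 24 G + 19 = 19 + 24 G$)
$o + p{\left(m - 11,22 \right)} 357 = -250 + \left(19 + 24 \left(-8 - 11\right)\right) 357 = -250 + \left(19 + 24 \left(-19\right)\right) 357 = -250 + \left(19 - 456\right) 357 = -250 - 156009 = -156259$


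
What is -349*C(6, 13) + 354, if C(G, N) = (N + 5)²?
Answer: -112722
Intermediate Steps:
C(G, N) = (5 + N)²
-349*C(6, 13) + 354 = -349*(5 + 13)² + 354 = -349*18² + 354 = -349*324 + 354 = -113076 + 354 = -112722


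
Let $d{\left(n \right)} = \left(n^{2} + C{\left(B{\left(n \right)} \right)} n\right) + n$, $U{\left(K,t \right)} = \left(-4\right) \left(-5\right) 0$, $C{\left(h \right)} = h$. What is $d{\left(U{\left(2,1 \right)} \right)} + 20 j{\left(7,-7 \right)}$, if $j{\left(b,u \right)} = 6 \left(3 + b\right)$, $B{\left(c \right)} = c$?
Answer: $1200$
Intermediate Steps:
$U{\left(K,t \right)} = 0$ ($U{\left(K,t \right)} = 20 \cdot 0 = 0$)
$j{\left(b,u \right)} = 18 + 6 b$
$d{\left(n \right)} = n + 2 n^{2}$ ($d{\left(n \right)} = \left(n^{2} + n n\right) + n = \left(n^{2} + n^{2}\right) + n = 2 n^{2} + n = n + 2 n^{2}$)
$d{\left(U{\left(2,1 \right)} \right)} + 20 j{\left(7,-7 \right)} = 0 \left(1 + 2 \cdot 0\right) + 20 \left(18 + 6 \cdot 7\right) = 0 \left(1 + 0\right) + 20 \left(18 + 42\right) = 0 \cdot 1 + 20 \cdot 60 = 0 + 1200 = 1200$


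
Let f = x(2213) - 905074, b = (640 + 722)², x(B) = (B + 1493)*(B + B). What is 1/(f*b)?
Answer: 1/28748882008008 ≈ 3.4784e-14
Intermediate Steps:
x(B) = 2*B*(1493 + B) (x(B) = (1493 + B)*(2*B) = 2*B*(1493 + B))
b = 1855044 (b = 1362² = 1855044)
f = 15497682 (f = 2*2213*(1493 + 2213) - 905074 = 2*2213*3706 - 905074 = 16402756 - 905074 = 15497682)
1/(f*b) = 1/(15497682*1855044) = (1/15497682)*(1/1855044) = 1/28748882008008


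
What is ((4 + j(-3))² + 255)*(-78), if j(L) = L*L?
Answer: -33072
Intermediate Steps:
j(L) = L²
((4 + j(-3))² + 255)*(-78) = ((4 + (-3)²)² + 255)*(-78) = ((4 + 9)² + 255)*(-78) = (13² + 255)*(-78) = (169 + 255)*(-78) = 424*(-78) = -33072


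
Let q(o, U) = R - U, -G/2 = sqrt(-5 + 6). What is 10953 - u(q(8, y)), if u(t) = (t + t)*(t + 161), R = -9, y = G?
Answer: 13109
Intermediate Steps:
G = -2 (G = -2*sqrt(-5 + 6) = -2*sqrt(1) = -2*1 = -2)
y = -2
q(o, U) = -9 - U
u(t) = 2*t*(161 + t) (u(t) = (2*t)*(161 + t) = 2*t*(161 + t))
10953 - u(q(8, y)) = 10953 - 2*(-9 - 1*(-2))*(161 + (-9 - 1*(-2))) = 10953 - 2*(-9 + 2)*(161 + (-9 + 2)) = 10953 - 2*(-7)*(161 - 7) = 10953 - 2*(-7)*154 = 10953 - 1*(-2156) = 10953 + 2156 = 13109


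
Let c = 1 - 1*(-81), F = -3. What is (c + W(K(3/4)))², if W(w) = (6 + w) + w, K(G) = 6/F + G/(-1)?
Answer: 27225/4 ≈ 6806.3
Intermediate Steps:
K(G) = -2 - G (K(G) = 6/(-3) + G/(-1) = 6*(-⅓) + G*(-1) = -2 - G)
W(w) = 6 + 2*w
c = 82 (c = 1 + 81 = 82)
(c + W(K(3/4)))² = (82 + (6 + 2*(-2 - 3/4)))² = (82 + (6 + 2*(-2 - 1*¾)))² = (82 + (6 + 2*(-2 - ¾)))² = (82 + (6 + 2*(-11/4)))² = (82 + (6 - 11/2))² = (82 + ½)² = (165/2)² = 27225/4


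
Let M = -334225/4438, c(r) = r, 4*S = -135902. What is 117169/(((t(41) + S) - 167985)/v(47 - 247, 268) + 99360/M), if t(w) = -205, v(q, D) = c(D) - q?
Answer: -2443634483160/36525052597 ≈ -66.903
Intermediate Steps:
S = -67951/2 (S = (¼)*(-135902) = -67951/2 ≈ -33976.)
v(q, D) = D - q
M = -334225/4438 (M = -334225*1/4438 = -334225/4438 ≈ -75.310)
117169/(((t(41) + S) - 167985)/v(47 - 247, 268) + 99360/M) = 117169/(((-205 - 67951/2) - 167985)/(268 - (47 - 247)) + 99360/(-334225/4438)) = 117169/((-68361/2 - 167985)/(268 - 1*(-200)) + 99360*(-4438/334225)) = 117169/(-404331/(2*(268 + 200)) - 88191936/66845) = 117169/(-404331/2/468 - 88191936/66845) = 117169/(-404331/2*1/468 - 88191936/66845) = 117169/(-134777/312 - 88191936/66845) = 117169/(-36525052597/20855640) = 117169*(-20855640/36525052597) = -2443634483160/36525052597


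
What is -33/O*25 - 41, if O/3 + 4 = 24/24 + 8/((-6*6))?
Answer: 1286/29 ≈ 44.345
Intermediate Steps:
O = -29/3 (O = -12 + 3*(24/24 + 8/((-6*6))) = -12 + 3*(24*(1/24) + 8/(-36)) = -12 + 3*(1 + 8*(-1/36)) = -12 + 3*(1 - 2/9) = -12 + 3*(7/9) = -12 + 7/3 = -29/3 ≈ -9.6667)
-33/O*25 - 41 = -33/(-29/3)*25 - 41 = -33*(-3/29)*25 - 41 = (99/29)*25 - 41 = 2475/29 - 41 = 1286/29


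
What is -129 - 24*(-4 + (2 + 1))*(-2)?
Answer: -177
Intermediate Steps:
-129 - 24*(-4 + (2 + 1))*(-2) = -129 - 24*(-4 + 3)*(-2) = -129 - (-24)*(-2) = -129 - 24*2 = -129 - 48 = -177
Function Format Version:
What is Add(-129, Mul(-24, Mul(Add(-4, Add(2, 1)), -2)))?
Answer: -177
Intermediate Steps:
Add(-129, Mul(-24, Mul(Add(-4, Add(2, 1)), -2))) = Add(-129, Mul(-24, Mul(Add(-4, 3), -2))) = Add(-129, Mul(-24, Mul(-1, -2))) = Add(-129, Mul(-24, 2)) = Add(-129, -48) = -177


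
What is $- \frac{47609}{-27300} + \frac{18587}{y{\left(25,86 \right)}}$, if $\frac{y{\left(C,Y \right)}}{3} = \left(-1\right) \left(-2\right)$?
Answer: $\frac{28206153}{9100} \approx 3099.6$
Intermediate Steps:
$y{\left(C,Y \right)} = 6$ ($y{\left(C,Y \right)} = 3 \left(\left(-1\right) \left(-2\right)\right) = 3 \cdot 2 = 6$)
$- \frac{47609}{-27300} + \frac{18587}{y{\left(25,86 \right)}} = - \frac{47609}{-27300} + \frac{18587}{6} = \left(-47609\right) \left(- \frac{1}{27300}\right) + 18587 \cdot \frac{1}{6} = \frac{47609}{27300} + \frac{18587}{6} = \frac{28206153}{9100}$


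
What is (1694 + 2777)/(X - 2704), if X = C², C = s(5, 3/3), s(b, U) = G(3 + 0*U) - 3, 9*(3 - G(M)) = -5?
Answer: -362151/218999 ≈ -1.6537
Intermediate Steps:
G(M) = 32/9 (G(M) = 3 - ⅑*(-5) = 3 + 5/9 = 32/9)
s(b, U) = 5/9 (s(b, U) = 32/9 - 3 = 5/9)
C = 5/9 ≈ 0.55556
X = 25/81 (X = (5/9)² = 25/81 ≈ 0.30864)
(1694 + 2777)/(X - 2704) = (1694 + 2777)/(25/81 - 2704) = 4471/(-218999/81) = 4471*(-81/218999) = -362151/218999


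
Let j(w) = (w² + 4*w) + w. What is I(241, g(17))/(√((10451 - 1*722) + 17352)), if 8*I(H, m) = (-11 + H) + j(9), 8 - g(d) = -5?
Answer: 89*√3009/18054 ≈ 0.27041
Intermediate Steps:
g(d) = 13 (g(d) = 8 - 1*(-5) = 8 + 5 = 13)
j(w) = w² + 5*w
I(H, m) = 115/8 + H/8 (I(H, m) = ((-11 + H) + 9*(5 + 9))/8 = ((-11 + H) + 9*14)/8 = ((-11 + H) + 126)/8 = (115 + H)/8 = 115/8 + H/8)
I(241, g(17))/(√((10451 - 1*722) + 17352)) = (115/8 + (⅛)*241)/(√((10451 - 1*722) + 17352)) = (115/8 + 241/8)/(√((10451 - 722) + 17352)) = 89/(2*(√(9729 + 17352))) = 89/(2*(√27081)) = 89/(2*((3*√3009))) = 89*(√3009/9027)/2 = 89*√3009/18054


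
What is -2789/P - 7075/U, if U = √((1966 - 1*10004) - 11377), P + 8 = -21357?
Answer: 2789/21365 + 1415*I*√19415/3883 ≈ 0.13054 + 50.776*I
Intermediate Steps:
P = -21365 (P = -8 - 21357 = -21365)
U = I*√19415 (U = √((1966 - 10004) - 11377) = √(-8038 - 11377) = √(-19415) = I*√19415 ≈ 139.34*I)
-2789/P - 7075/U = -2789/(-21365) - 7075*(-I*√19415/19415) = -2789*(-1/21365) - (-1415)*I*√19415/3883 = 2789/21365 + 1415*I*√19415/3883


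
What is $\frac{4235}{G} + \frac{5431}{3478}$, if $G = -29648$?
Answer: $\frac{73144479}{51557872} \approx 1.4187$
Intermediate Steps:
$\frac{4235}{G} + \frac{5431}{3478} = \frac{4235}{-29648} + \frac{5431}{3478} = 4235 \left(- \frac{1}{29648}\right) + 5431 \cdot \frac{1}{3478} = - \frac{4235}{29648} + \frac{5431}{3478} = \frac{73144479}{51557872}$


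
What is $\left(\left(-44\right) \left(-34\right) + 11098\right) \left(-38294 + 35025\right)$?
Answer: $-41169786$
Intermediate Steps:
$\left(\left(-44\right) \left(-34\right) + 11098\right) \left(-38294 + 35025\right) = \left(1496 + 11098\right) \left(-3269\right) = 12594 \left(-3269\right) = -41169786$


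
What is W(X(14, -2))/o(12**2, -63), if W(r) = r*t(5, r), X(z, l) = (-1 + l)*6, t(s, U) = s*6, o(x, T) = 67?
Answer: -540/67 ≈ -8.0597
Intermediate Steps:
t(s, U) = 6*s
X(z, l) = -6 + 6*l
W(r) = 30*r (W(r) = r*(6*5) = r*30 = 30*r)
W(X(14, -2))/o(12**2, -63) = (30*(-6 + 6*(-2)))/67 = (30*(-6 - 12))*(1/67) = (30*(-18))*(1/67) = -540*1/67 = -540/67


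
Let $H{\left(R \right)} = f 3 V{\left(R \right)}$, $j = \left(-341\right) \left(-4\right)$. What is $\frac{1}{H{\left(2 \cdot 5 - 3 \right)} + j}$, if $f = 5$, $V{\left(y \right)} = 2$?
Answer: $\frac{1}{1394} \approx 0.00071736$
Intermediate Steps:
$j = 1364$
$H{\left(R \right)} = 30$ ($H{\left(R \right)} = 5 \cdot 3 \cdot 2 = 15 \cdot 2 = 30$)
$\frac{1}{H{\left(2 \cdot 5 - 3 \right)} + j} = \frac{1}{30 + 1364} = \frac{1}{1394}$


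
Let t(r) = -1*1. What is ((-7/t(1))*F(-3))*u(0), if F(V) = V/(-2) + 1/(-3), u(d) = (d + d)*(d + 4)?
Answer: 0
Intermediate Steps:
u(d) = 2*d*(4 + d) (u(d) = (2*d)*(4 + d) = 2*d*(4 + d))
t(r) = -1
F(V) = -⅓ - V/2 (F(V) = V*(-½) + 1*(-⅓) = -V/2 - ⅓ = -⅓ - V/2)
((-7/t(1))*F(-3))*u(0) = ((-7/(-1))*(-⅓ - ½*(-3)))*(2*0*(4 + 0)) = ((-7*(-1))*(-⅓ + 3/2))*(2*0*4) = (7*(7/6))*0 = (49/6)*0 = 0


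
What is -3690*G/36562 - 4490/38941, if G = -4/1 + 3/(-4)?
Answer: 1036749995/2847521684 ≈ 0.36409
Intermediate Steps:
G = -19/4 (G = -4*1 + 3*(-1/4) = -4 - 3/4 = -19/4 ≈ -4.7500)
-3690*G/36562 - 4490/38941 = -3690*(-19/4)/36562 - 4490/38941 = (35055/2)*(1/36562) - 4490*1/38941 = 35055/73124 - 4490/38941 = 1036749995/2847521684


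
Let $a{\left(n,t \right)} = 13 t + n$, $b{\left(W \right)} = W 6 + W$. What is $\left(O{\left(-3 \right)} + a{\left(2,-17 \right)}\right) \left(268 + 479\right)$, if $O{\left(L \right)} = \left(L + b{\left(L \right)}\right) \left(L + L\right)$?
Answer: $-56025$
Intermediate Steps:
$b{\left(W \right)} = 7 W$ ($b{\left(W \right)} = 6 W + W = 7 W$)
$a{\left(n,t \right)} = n + 13 t$
$O{\left(L \right)} = 16 L^{2}$ ($O{\left(L \right)} = \left(L + 7 L\right) \left(L + L\right) = 8 L 2 L = 16 L^{2}$)
$\left(O{\left(-3 \right)} + a{\left(2,-17 \right)}\right) \left(268 + 479\right) = \left(16 \left(-3\right)^{2} + \left(2 + 13 \left(-17\right)\right)\right) \left(268 + 479\right) = \left(16 \cdot 9 + \left(2 - 221\right)\right) 747 = \left(144 - 219\right) 747 = \left(-75\right) 747 = -56025$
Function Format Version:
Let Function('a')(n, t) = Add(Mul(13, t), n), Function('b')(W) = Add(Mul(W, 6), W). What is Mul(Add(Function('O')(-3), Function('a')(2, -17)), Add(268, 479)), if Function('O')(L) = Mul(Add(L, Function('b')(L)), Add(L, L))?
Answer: -56025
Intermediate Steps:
Function('b')(W) = Mul(7, W) (Function('b')(W) = Add(Mul(6, W), W) = Mul(7, W))
Function('a')(n, t) = Add(n, Mul(13, t))
Function('O')(L) = Mul(16, Pow(L, 2)) (Function('O')(L) = Mul(Add(L, Mul(7, L)), Add(L, L)) = Mul(Mul(8, L), Mul(2, L)) = Mul(16, Pow(L, 2)))
Mul(Add(Function('O')(-3), Function('a')(2, -17)), Add(268, 479)) = Mul(Add(Mul(16, Pow(-3, 2)), Add(2, Mul(13, -17))), Add(268, 479)) = Mul(Add(Mul(16, 9), Add(2, -221)), 747) = Mul(Add(144, -219), 747) = Mul(-75, 747) = -56025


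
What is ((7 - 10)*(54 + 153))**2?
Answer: 385641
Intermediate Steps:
((7 - 10)*(54 + 153))**2 = (-3*207)**2 = (-621)**2 = 385641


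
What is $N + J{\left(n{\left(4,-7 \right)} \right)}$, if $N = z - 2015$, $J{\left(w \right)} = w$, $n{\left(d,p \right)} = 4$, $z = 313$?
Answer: $-1698$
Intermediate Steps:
$N = -1702$ ($N = 313 - 2015 = -1702$)
$N + J{\left(n{\left(4,-7 \right)} \right)} = -1702 + 4 = -1698$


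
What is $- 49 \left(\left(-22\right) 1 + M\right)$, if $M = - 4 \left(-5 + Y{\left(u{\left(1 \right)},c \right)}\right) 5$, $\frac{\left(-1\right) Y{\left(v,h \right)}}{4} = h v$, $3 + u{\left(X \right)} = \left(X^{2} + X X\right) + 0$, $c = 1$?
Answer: $98$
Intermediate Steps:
$u{\left(X \right)} = -3 + 2 X^{2}$ ($u{\left(X \right)} = -3 + \left(\left(X^{2} + X X\right) + 0\right) = -3 + \left(\left(X^{2} + X^{2}\right) + 0\right) = -3 + \left(2 X^{2} + 0\right) = -3 + 2 X^{2}$)
$Y{\left(v,h \right)} = - 4 h v$
$M = 20$ ($M = - 4 \left(-5 - 4 \left(-3 + 2 \cdot 1^{2}\right)\right) 5 = - 4 \left(-5 - 4 \left(-3 + 2 \cdot 1\right)\right) 5 = - 4 \left(-5 - 4 \left(-3 + 2\right)\right) 5 = - 4 \left(-5 - 4 \left(-1\right)\right) 5 = - 4 \left(-5 + 4\right) 5 = - 4 \left(\left(-1\right) 5\right) = \left(-4\right) \left(-5\right) = 20$)
$- 49 \left(\left(-22\right) 1 + M\right) = - 49 \left(\left(-22\right) 1 + 20\right) = - 49 \left(-22 + 20\right) = \left(-49\right) \left(-2\right) = 98$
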